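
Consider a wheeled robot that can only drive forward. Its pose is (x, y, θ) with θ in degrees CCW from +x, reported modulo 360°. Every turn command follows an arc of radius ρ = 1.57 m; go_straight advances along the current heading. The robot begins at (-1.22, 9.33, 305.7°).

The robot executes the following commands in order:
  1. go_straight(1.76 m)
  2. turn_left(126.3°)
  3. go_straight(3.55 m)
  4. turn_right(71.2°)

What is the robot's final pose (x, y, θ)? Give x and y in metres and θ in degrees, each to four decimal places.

(5.1434, 12.7927, 0.8000°)

set_pose: (x, y, θ) = (-1.2200, 9.3300, 305.7000°), ρ = 1.57
go_straight(1.76): x += 1.76·cos θ, y += 1.76·sin θ → (-0.1930, 7.9007, 305.7000°)
turn_left(126.3°): centre at ρ to the left, rotate +126.3° → (2.5752, 8.3317, 432.0000° ≡ 72.0000°)
go_straight(3.55): x += 3.55·cos θ, y += 3.55·sin θ → (3.6722, 11.7080, 72.0000°)
turn_right(71.2°): centre at ρ to the right, rotate −71.2° → (5.1434, 12.7927, 0.8000°)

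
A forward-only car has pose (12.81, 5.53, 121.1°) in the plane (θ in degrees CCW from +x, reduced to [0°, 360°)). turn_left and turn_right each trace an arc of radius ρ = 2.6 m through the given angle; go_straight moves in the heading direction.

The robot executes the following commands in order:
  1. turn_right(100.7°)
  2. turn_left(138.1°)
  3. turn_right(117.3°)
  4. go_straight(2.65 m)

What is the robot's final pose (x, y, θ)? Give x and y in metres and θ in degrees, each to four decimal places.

set_pose: (x, y, θ) = (12.8100, 5.5300, 121.1000°), ρ = 2.6
turn_right(100.7°): centre at ρ to the right, rotate −100.7° → (14.1300, 9.3099, 20.4000°)
turn_left(138.1°): centre at ρ to the left, rotate +138.1° → (14.1766, 14.1659, 158.5000°)
turn_right(117.3°): centre at ρ to the right, rotate −117.3° → (13.4169, 18.5413, 41.2000°)
go_straight(2.65): x += 2.65·cos θ, y += 2.65·sin θ → (15.4108, 20.2868, 41.2000°)

(15.4108, 20.2868, 41.2000°)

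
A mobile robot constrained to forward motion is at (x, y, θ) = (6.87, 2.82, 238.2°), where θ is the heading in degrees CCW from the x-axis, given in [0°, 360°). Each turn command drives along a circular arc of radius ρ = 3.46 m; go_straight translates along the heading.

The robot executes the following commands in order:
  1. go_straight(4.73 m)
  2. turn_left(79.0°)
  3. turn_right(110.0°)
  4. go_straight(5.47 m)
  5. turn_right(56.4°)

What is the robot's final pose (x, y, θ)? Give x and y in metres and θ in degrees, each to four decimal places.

(-3.9367, -13.6213, 150.8000°)

set_pose: (x, y, θ) = (6.8700, 2.8200, 238.2000°), ρ = 3.46
go_straight(4.73): x += 4.73·cos θ, y += 4.73·sin θ → (4.3775, -1.2000, 238.2000°)
turn_left(79.0°): centre at ρ to the left, rotate +79.0° → (4.9673, -5.5620, 317.2000°)
turn_right(110.0°): centre at ρ to the right, rotate −110.0° → (4.1980, -11.1781, 207.2000°)
go_straight(5.47): x += 5.47·cos θ, y += 5.47·sin θ → (-0.6672, -13.6784, 207.2000°)
turn_right(56.4°): centre at ρ to the right, rotate −56.4° → (-3.9367, -13.6213, 150.8000°)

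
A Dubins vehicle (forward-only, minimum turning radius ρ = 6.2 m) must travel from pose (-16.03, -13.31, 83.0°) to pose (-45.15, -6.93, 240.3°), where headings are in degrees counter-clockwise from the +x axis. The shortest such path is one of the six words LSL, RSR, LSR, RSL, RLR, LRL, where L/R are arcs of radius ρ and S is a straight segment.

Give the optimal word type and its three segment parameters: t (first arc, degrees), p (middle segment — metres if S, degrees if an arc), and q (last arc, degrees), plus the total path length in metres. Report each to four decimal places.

Let ψ = atan2(Δy, Δx) = atan2(6.38, -29.12) = 167.6421° be the start→goal bearing.
Normalize: d = |goal − start| / ρ = 29.810716/6.2 = 4.808180, α = (θ_start − ψ) mod 360° = 275.3579° = 4.805901 rad, β = (θ_goal − ψ) mod 360° = 72.6579° = 1.268119 rad.
Common terms: sin α = -0.995631, cos α = 0.093376, sin β = 0.954542, cos β = 0.298077, cos(α−β) = -0.922538, d² = 23.118595. Work in radians in the unit-radius frame; every candidate has L = ρ·(t + p + q).
LSL: p² = 2 + d² − 2cos(α−β) + 2d(sin α − sin β) = 8.210108; p = √p² = 2.865329; φ = atan2(cos β − cos α, d + sin α − sin β) = 0.071502 rad; t = (φ − α) mod 2π = 1.548785 rad, q = (β − φ) mod 2π = 1.196617 rad → L = 6.2·(1.548785 + 2.865329 + 1.196617) = 6.2·5.610732 = 34.786535 m
RSR: p² = 2 + d² − 2cos(α−β) + 2d(sin β − sin α) = 45.717235; p = √p² = 6.761452; φ = atan2(cos α − cos β, d − sin α + sin β) = -0.030279 rad; t = (α − φ) mod 2π = 4.836181 rad, q = (φ − β) mod 2π = 4.984787 rad → L = 6.2·(4.836181 + 6.761452 + 4.984787) = 6.2·16.582420 = 102.811003 m
LSR: p² = d² − 2 + 2cos(α−β) + 2d(sin α + sin β) = 18.878392; p = √p² = 4.344927; φ = atan2(−cos α − cos β, d + sin α + sin β) − atan2(−2, p) = 0.349460 rad; t = (φ − α) mod 2π = 1.826744 rad, q = (φ − β) mod 2π = 5.364527 rad → L = 6.2·(1.826744 + 4.344927 + 5.364527) = 6.2·11.536198 = 71.524426 m
RSL: p² = d² − 2 + 2cos(α−β) − 2d(sin α + sin β) = 19.668646; p = √p² = 4.434935; φ = atan2(cos α + cos β, d − sin α − sin β) − atan2(2, p) = -0.343107 rad; t = (α − φ) mod 2π = 5.149008 rad, q = (β − φ) mod 2π = 1.611226 rad → L = 6.2·(5.149008 + 4.434935 + 1.611226) = 6.2·11.195168 = 69.410043 m
RLR: c = (6 − d² + 2cos(α−β) + 2d(sin α − sin β))/8 = -4.714654, |c| > 1 → infeasible
LRL: c = (6 − d² + 2cos(α−β) − 2d(sin α − sin β))/8 = -0.026264; p = 2π − arccos c = 4.686122 rad; φ = atan2(cos β − cos α, d + sin α − sin β) = 0.071502 rad; t = (φ − α + p/2) mod 2π = 3.891847 rad, q = (β − α − t + p) mod 2π = 3.539679 rad → L = 6.2·(3.891847 + 4.686122 + 3.539679) = 6.2·12.117648 = 75.129416 m
Shortest: LSL with L = 34.786535 m ≈ 34.7865 m
Convert LSL to answer units (arcs ×180/π): t = 1.548785·180/π = 88.7389°, p = ρ·p = 6.2·2.865329 = 17.7650 m, q = 1.196617·180/π = 68.5611°, L = 34.7865 m.

LSL: t = 88.7389°, p = 17.7650 m, q = 68.5611°, L = 34.7865 m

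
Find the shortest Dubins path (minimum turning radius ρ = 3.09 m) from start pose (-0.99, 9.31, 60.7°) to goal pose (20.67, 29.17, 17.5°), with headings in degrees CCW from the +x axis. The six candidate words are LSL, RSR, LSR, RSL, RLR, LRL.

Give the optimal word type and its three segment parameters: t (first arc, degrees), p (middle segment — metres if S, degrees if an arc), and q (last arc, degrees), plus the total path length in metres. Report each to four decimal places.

RSR: t = 17.8958°, p = 27.1160 m, q = 25.3042°, L = 29.4458 m

Let ψ = atan2(Δy, Δx) = atan2(19.86, 21.66) = 42.5176° be the start→goal bearing.
Normalize: d = |goal − start| / ρ = 29.386650/3.09 = 9.510243, α = (θ_start − ψ) mod 360° = 18.1824° = 0.317342 rad, β = (θ_goal − ψ) mod 360° = 334.9824° = 5.846545 rad.
Common terms: sin α = 0.312043, cos α = 0.950068, sin β = -0.422897, cos β = 0.906178, cos(α−β) = 0.728969, d² = 90.444717. Work in radians in the unit-radius frame; every candidate has L = ρ·(t + p + q).
LSL: p² = 2 + d² − 2cos(α−β) + 2d(sin α − sin β) = 104.965690; p = √p² = 10.245276; φ = atan2(cos β − cos α, d + sin α − sin β) = -0.004284 rad; t = (φ − α) mod 2π = 5.961559 rad, q = (β − φ) mod 2π = 5.850829 rad → L = 3.09·(5.961559 + 10.245276 + 5.850829) = 3.09·22.057665 = 68.158184 m
RSR: p² = 2 + d² − 2cos(α−β) + 2d(sin β − sin α) = 77.007869; p = √p² = 8.775413; φ = atan2(cos α − cos β, d − sin α + sin β) = 0.005002 rad; t = (α − φ) mod 2π = 0.312341 rad, q = (φ − β) mod 2π = 0.441642 rad → L = 3.09·(0.312341 + 8.775413 + 0.441642) = 3.09·9.529395 = 29.445831 m
LSR: p² = d² − 2 + 2cos(α−β) + 2d(sin α + sin β) = 87.794145; p = √p² = 9.369853; φ = atan2(−cos α − cos β, d + sin α + sin β) − atan2(−2, p) = 0.015318 rad; t = (φ − α) mod 2π = 5.981161 rad, q = (φ − β) mod 2π = 0.451958 rad → L = 3.09·(5.981161 + 9.369853 + 0.451958) = 3.09·15.802972 = 48.831183 m
RSL: p² = d² − 2 + 2cos(α−β) − 2d(sin α + sin β) = 92.011163; p = √p² = 9.592245; φ = atan2(cos α + cos β, d − sin α − sin β) − atan2(2, p) = -0.014964 rad; t = (α − φ) mod 2π = 0.332306 rad, q = (β − φ) mod 2π = 5.861509 rad → L = 3.09·(0.332306 + 9.592245 + 5.861509) = 3.09·15.786060 = 48.778925 m
RLR: c = (6 − d² + 2cos(α−β) + 2d(sin α − sin β))/8 = -8.625984, |c| > 1 → infeasible
LRL: c = (6 − d² + 2cos(α−β) − 2d(sin α − sin β))/8 = -12.120711, |c| > 1 → infeasible
Shortest: RSR with L = 29.445831 m ≈ 29.4458 m
Convert RSR to answer units (arcs ×180/π): t = 0.312341·180/π = 17.8958°, p = ρ·p = 3.09·8.775413 = 27.1160 m, q = 0.441642·180/π = 25.3042°, L = 29.4458 m.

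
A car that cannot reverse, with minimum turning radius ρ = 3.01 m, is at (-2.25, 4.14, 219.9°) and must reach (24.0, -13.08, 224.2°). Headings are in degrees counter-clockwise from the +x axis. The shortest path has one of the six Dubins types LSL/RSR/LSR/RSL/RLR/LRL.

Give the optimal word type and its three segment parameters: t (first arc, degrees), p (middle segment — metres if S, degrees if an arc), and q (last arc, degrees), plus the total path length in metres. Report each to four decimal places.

Let ψ = atan2(Δy, Δx) = atan2(-17.22, 26.25) = -33.2649° be the start→goal bearing.
Normalize: d = |goal − start| / ρ = 31.394122/3.01 = 10.429941, α = (θ_start − ψ) mod 360° = 253.1649° = 4.418561 rad, β = (θ_goal − ψ) mod 360° = 257.4649° = 4.493610 rad.
Common terms: sin α = -0.957142, cos α = -0.289619, sin β = -0.976163, cos β = -0.217038, cos(α−β) = 0.997185, d² = 108.783667. Work in radians in the unit-radius frame; every candidate has L = ρ·(t + p + q).
LSL: p² = 2 + d² − 2cos(α−β) + 2d(sin α − sin β) = 109.186073; p = √p² = 10.449214; φ = atan2(cos β − cos α, d + sin α − sin β) = 0.006946 rad; t = (φ − α) mod 2π = 1.871571 rad, q = (β − φ) mod 2π = 4.486664 rad → L = 3.01·(1.871571 + 10.449214 + 4.486664) = 3.01·16.807448 = 50.590420 m
RSR: p² = 2 + d² − 2cos(α−β) + 2d(sin β − sin α) = 108.392521; p = √p² = 10.411173; φ = atan2(cos α − cos β, d − sin α + sin β) = -0.006971 rad; t = (α − φ) mod 2π = 4.425532 rad, q = (φ − β) mod 2π = 1.782604 rad → L = 3.01·(4.425532 + 10.411173 + 1.782604) = 3.01·16.619309 = 50.024120 m
LSR: p² = d² − 2 + 2cos(α−β) + 2d(sin α + sin β) = 68.449518; p = √p² = 8.273422; φ = atan2(−cos α − cos β, d + sin α + sin β) − atan2(−2, p) = 0.296747 rad; t = (φ − α) mod 2π = 2.161372 rad, q = (φ − β) mod 2π = 2.086323 rad → L = 3.01·(2.161372 + 8.273422 + 2.086323) = 3.01·12.521117 = 37.688563 m
RSL: p² = d² − 2 + 2cos(α−β) − 2d(sin α + sin β) = 149.106556; p = √p² = 12.210920; φ = atan2(cos α + cos β, d − sin α − sin β) − atan2(2, p) = -0.203304 rad; t = (α − φ) mod 2π = 4.621865 rad, q = (β − φ) mod 2π = 4.696914 rad → L = 3.01·(4.621865 + 12.210920 + 4.696914) = 3.01·21.529699 = 64.804393 m
RLR: c = (6 − d² + 2cos(α−β) + 2d(sin α − sin β))/8 = -12.549065, |c| > 1 → infeasible
LRL: c = (6 − d² + 2cos(α−β) − 2d(sin α − sin β))/8 = -12.648259, |c| > 1 → infeasible
Shortest: LSR with L = 37.688563 m ≈ 37.6886 m
Convert LSR to answer units (arcs ×180/π): t = 2.161372·180/π = 123.8375°, p = ρ·p = 3.01·8.273422 = 24.9030 m, q = 2.086323·180/π = 119.5375°, L = 37.6886 m.

LSR: t = 123.8375°, p = 24.9030 m, q = 119.5375°, L = 37.6886 m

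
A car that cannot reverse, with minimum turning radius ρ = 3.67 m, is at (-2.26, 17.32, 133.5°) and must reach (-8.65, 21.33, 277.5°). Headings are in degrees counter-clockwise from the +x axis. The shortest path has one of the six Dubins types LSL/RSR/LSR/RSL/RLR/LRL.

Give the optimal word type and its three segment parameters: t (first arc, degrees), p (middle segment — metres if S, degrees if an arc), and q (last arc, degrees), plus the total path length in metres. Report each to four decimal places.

RLR: t = 77.8922°, p = 239.7312°, q = 17.8390°, L = 21.4876 m

Let ψ = atan2(Δy, Δx) = atan2(4.01, -6.39) = 147.8900° be the start→goal bearing.
Normalize: d = |goal − start| / ρ = 7.544017/3.67 = 2.055591, α = (θ_start − ψ) mod 360° = 345.6100° = 6.032033 rad, β = (θ_goal − ψ) mod 360° = 129.6100° = 2.262122 rad.
Common terms: sin α = -0.248520, cos α = 0.968627, sin β = 0.770402, cos β = -0.637559, cos(α−β) = -0.809017, d² = 4.225453. Work in radians in the unit-radius frame; every candidate has L = ρ·(t + p + q).
LSL: p² = 2 + d² − 2cos(α−β) + 2d(sin α − sin β) = 3.654515; p = √p² = 1.911679; φ = atan2(cos β − cos α, d + sin α − sin β) = -0.997646 rad; t = (φ − α) mod 2π = 5.536692 rad, q = (β − φ) mod 2π = 3.259767 rad → L = 3.67·(5.536692 + 1.911679 + 3.259767) = 3.67·10.708138 = 39.298867 m
RSR: p² = 2 + d² − 2cos(α−β) + 2d(sin β − sin α) = 12.032458; p = √p² = 3.468783; φ = atan2(cos α − cos β, d − sin α + sin β) = 0.481422 rad; t = (α − φ) mod 2π = 5.550611 rad, q = (φ − β) mod 2π = 4.502485 rad → L = 3.67·(5.550611 + 3.468783 + 4.502485) = 3.67·13.521880 = 49.625299 m
LSR: p² = d² − 2 + 2cos(α−β) + 2d(sin α + sin β) = 2.752968; p = √p² = 1.659207; φ = atan2(−cos α − cos β, d + sin α + sin β) − atan2(−2, p) = 0.750516 rad; t = (φ − α) mod 2π = 1.001668 rad, q = (φ − β) mod 2π = 4.771579 rad → L = 3.67·(1.001668 + 1.659207 + 4.771579) = 3.67·7.432455 = 27.277109 m
RSL: p² = d² − 2 + 2cos(α−β) − 2d(sin α + sin β) = -1.538130 < 0 → infeasible
RLR: c = (6 − d² + 2cos(α−β) + 2d(sin α − sin β))/8 = -0.504057; p = 2π − arccos c = 4.184099 rad; φ = atan2(cos α − cos β, d − sin α + sin β) = 0.481422 rad; t = (α − φ + p/2) mod 2π = 1.359475 rad, q = (α − β − t + p) mod 2π = 0.311350 rad → L = 3.67·(1.359475 + 4.184099 + 0.311350) = 3.67·5.854924 = 21.487570 m
LRL: c = (6 − d² + 2cos(α−β) − 2d(sin α − sin β))/8 = 0.543186; p = 2π − arccos c = 5.286616 rad; φ = atan2(cos β − cos α, d + sin α − sin β) = -0.997646 rad; t = (φ − α + p/2) mod 2π = 1.896814 rad, q = (β − α − t + p) mod 2π = 5.903075 rad → L = 3.67·(1.896814 + 5.286616 + 5.903075) = 3.67·13.086505 = 48.027475 m
Shortest: RLR with L = 21.487570 m ≈ 21.4876 m
Convert RLR to answer units (arcs ×180/π): t = 1.359475·180/π = 77.8922°, p = 4.184099·180/π = 239.7312°, q = 0.311350·180/π = 17.8390°, L = 21.4876 m.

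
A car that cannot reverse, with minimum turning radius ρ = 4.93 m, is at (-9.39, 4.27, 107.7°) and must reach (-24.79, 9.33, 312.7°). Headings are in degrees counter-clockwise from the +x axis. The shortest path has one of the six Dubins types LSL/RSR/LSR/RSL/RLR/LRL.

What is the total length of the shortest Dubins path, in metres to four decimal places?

29.8122 m

Let ψ = atan2(Δy, Δx) = atan2(5.06, -15.40) = 161.8110° be the start→goal bearing.
Normalize: d = |goal − start| / ρ = 16.209985/4.93 = 3.288029, α = (θ_start − ψ) mod 360° = 305.8890° = 5.338771 rad, β = (θ_goal − ψ) mod 360° = 150.8890° = 2.633511 rad.
Common terms: sin α = -0.810154, cos α = 0.586217, sin β = 0.486502, cos β = -0.873679, cos(α−β) = -0.906308, d² = 10.811137. Work in radians in the unit-radius frame; every candidate has L = ρ·(t + p + q).
LSL: p² = 2 + d² − 2cos(α−β) + 2d(sin α − sin β) = 6.096865; p = √p² = 2.469183; φ = atan2(cos β − cos α, d + sin α − sin β) = -0.632604 rad; t = (φ − α) mod 2π = 0.311810 rad, q = (β − φ) mod 2π = 3.266115 rad → L = 4.93·(0.311810 + 2.469183 + 3.266115) = 4.93·6.047108 = 29.812243 m
RSR: p² = 2 + d² − 2cos(α−β) + 2d(sin β − sin α) = 23.150639; p = √p² = 4.811511; φ = atan2(cos α − cos β, d − sin α + sin β) = 0.308277 rad; t = (α − φ) mod 2π = 5.030494 rad, q = (φ − β) mod 2π = 3.957952 rad → L = 4.93·(5.030494 + 4.811511 + 3.957952) = 4.93·13.799957 = 68.033787 m
LSR: p² = d² − 2 + 2cos(α−β) + 2d(sin α + sin β) = 4.870171; p = √p² = 2.206846; φ = atan2(−cos α − cos β, d + sin α + sin β) − atan2(−2, p) = 0.832938 rad; t = (φ − α) mod 2π = 1.777353 rad, q = (φ − β) mod 2π = 4.482613 rad → L = 4.93·(1.777353 + 2.206846 + 4.482613) = 4.93·8.466812 = 41.741385 m
RSL: p² = d² − 2 + 2cos(α−β) − 2d(sin α + sin β) = 9.126871; p = √p² = 3.021071; φ = atan2(cos α + cos β, d − sin α − sin β) − atan2(2, p) = -0.664201 rad; t = (α − φ) mod 2π = 6.002972 rad, q = (β − φ) mod 2π = 3.297712 rad → L = 4.93·(6.002972 + 3.021071 + 3.297712) = 4.93·12.321756 = 60.746255 m
RLR: c = (6 − d² + 2cos(α−β) + 2d(sin α − sin β))/8 = -1.893830, |c| > 1 → infeasible
LRL: c = (6 − d² + 2cos(α−β) − 2d(sin α − sin β))/8 = 0.237892; p = 2π − arccos c = 4.952584 rad; φ = atan2(cos β − cos α, d + sin α − sin β) = -0.632604 rad; t = (φ − α + p/2) mod 2π = 2.788102 rad, q = (β − α − t + p) mod 2π = 5.742406 rad → L = 4.93·(2.788102 + 4.952584 + 5.742406) = 4.93·13.483092 = 66.471646 m
Shortest: LSL with L = 29.812243 m ≈ 29.8122 m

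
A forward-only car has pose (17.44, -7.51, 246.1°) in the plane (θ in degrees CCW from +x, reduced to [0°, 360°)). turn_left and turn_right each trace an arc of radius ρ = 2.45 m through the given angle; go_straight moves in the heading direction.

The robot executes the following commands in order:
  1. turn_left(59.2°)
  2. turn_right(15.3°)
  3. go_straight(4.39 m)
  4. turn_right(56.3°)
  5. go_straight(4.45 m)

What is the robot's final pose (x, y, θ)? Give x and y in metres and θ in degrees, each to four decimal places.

set_pose: (x, y, θ) = (17.4400, -7.5100, 246.1000°), ρ = 2.45
turn_left(59.2°): centre at ρ to the left, rotate +59.2° → (17.6804, -9.9183, 305.3000°)
turn_right(15.3°): centre at ρ to the right, rotate −15.3° → (17.9831, -10.4961, 290.0000°)
go_straight(4.39): x += 4.39·cos θ, y += 4.39·sin θ → (19.4846, -14.6214, 290.0000°)
turn_right(56.3°): centre at ρ to the right, rotate −56.3° → (19.1568, -16.9098, 233.7000°)
go_straight(4.45): x += 4.45·cos θ, y += 4.45·sin θ → (16.5224, -20.4962, 233.7000°)

(16.5224, -20.4962, 233.7000°)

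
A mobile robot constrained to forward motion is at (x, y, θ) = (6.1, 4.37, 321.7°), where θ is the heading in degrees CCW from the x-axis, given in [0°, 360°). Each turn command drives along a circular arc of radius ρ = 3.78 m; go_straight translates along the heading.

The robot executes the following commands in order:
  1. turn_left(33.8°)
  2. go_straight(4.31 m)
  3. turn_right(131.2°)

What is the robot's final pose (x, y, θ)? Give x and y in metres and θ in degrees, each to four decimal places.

(14.7863, -3.2437, 224.3000°)

set_pose: (x, y, θ) = (6.1000, 4.3700, 321.7000°), ρ = 3.78
turn_left(33.8°): centre at ρ to the left, rotate +33.8° → (8.1462, 3.5681, 355.5000°)
go_straight(4.31): x += 4.31·cos θ, y += 4.31·sin θ → (12.4429, 3.2299, 355.5000°)
turn_right(131.2°): centre at ρ to the right, rotate −131.2° → (14.7863, -3.2437, 224.3000°)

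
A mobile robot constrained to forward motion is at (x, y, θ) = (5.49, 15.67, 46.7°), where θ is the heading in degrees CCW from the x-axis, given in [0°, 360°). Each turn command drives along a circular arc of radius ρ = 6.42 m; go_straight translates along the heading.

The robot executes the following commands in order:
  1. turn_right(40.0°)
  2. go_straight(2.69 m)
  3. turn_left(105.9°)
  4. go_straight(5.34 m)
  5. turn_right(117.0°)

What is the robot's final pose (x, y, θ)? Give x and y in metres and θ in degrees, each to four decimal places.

set_pose: (x, y, θ) = (5.4900, 15.6700, 46.7000°), ρ = 6.42
turn_right(40.0°): centre at ρ to the right, rotate −40.0° → (9.4133, 17.6432, 6.7000°)
go_straight(2.69): x += 2.69·cos θ, y += 2.69·sin θ → (12.0849, 17.9570, 6.7000°)
turn_left(105.9°): centre at ρ to the left, rotate +105.9° → (17.2629, 26.8004, 112.6000°)
go_straight(5.34): x += 5.34·cos θ, y += 5.34·sin θ → (15.2108, 31.7303, 112.6000°)
turn_right(117.0°): centre at ρ to the right, rotate −117.0° → (21.6303, 40.5986, -4.4000° ≡ 355.6000°)

(21.6303, 40.5986, 355.6000°)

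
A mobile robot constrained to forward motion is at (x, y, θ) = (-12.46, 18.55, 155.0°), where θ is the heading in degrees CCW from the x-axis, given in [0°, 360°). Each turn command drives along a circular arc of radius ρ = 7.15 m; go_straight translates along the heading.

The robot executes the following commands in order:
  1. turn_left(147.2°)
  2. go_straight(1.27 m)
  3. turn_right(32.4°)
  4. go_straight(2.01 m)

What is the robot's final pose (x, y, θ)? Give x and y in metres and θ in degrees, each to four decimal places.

set_pose: (x, y, θ) = (-12.4600, 18.5500, 155.0000°), ρ = 7.15
turn_left(147.2°): centre at ρ to the left, rotate +147.2° → (-21.5320, 8.2598, 302.2000°)
go_straight(1.27): x += 1.27·cos θ, y += 1.27·sin θ → (-20.8552, 7.1852, 302.2000°)
turn_right(32.4°): centre at ρ to the right, rotate −32.4° → (-19.7556, 3.3501, 269.8000°)
go_straight(2.01): x += 2.01·cos θ, y += 2.01·sin θ → (-19.7626, 1.3402, 269.8000°)

(-19.7626, 1.3402, 269.8000°)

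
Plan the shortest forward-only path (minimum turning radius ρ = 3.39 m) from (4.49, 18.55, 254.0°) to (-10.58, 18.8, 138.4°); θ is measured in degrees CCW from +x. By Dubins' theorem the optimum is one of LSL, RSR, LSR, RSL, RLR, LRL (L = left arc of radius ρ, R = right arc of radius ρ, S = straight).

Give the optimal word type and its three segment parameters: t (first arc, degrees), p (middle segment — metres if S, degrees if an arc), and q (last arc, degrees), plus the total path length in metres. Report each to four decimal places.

Let ψ = atan2(Δy, Δx) = atan2(0.25, -15.07) = 179.0496° be the start→goal bearing.
Normalize: d = |goal − start| / ρ = 15.072074/3.39 = 4.446039, α = (θ_start − ψ) mod 360° = 74.9504° = 1.308131 rad, β = (θ_goal − ψ) mod 360° = 319.3504° = 5.573716 rad.
Common terms: sin α = 0.965701, cos α = 0.259655, sin β = -0.651431, cos β = 0.758708, cos(α−β) = -0.432086, d² = 19.767266. Work in radians in the unit-radius frame; every candidate has L = ρ·(t + p + q).
LSL: p² = 2 + d² − 2cos(α−β) + 2d(sin α − sin β) = 37.011108; p = √p² = 6.083676; φ = atan2(cos β − cos α, d + sin α − sin β) = 0.082124 rad; t = (φ − α) mod 2π = 5.057178 rad, q = (β − φ) mod 2π = 5.491592 rad → L = 3.39·(5.057178 + 6.083676 + 5.491592) = 3.39·16.632446 = 56.383990 m
RSR: p² = 2 + d² − 2cos(α−β) + 2d(sin β − sin α) = 8.251767; p = √p² = 2.872589; φ = atan2(cos α − cos β, d − sin α + sin β) = -0.174615 rad; t = (α − φ) mod 2π = 1.482747 rad, q = (φ − β) mod 2π = 0.534854 rad → L = 3.39·(1.482747 + 2.872589 + 0.534854) = 3.39·4.890190 = 16.577743 m
LSR: p² = d² − 2 + 2cos(α−β) + 2d(sin α + sin β) = 19.697611; p = √p² = 4.438199; φ = atan2(−cos α − cos β, d + sin α + sin β) − atan2(−2, p) = 0.212629 rad; t = (φ − α) mod 2π = 5.187683 rad, q = (φ − β) mod 2π = 0.922098 rad → L = 3.39·(5.187683 + 4.438199 + 0.922098) = 3.39·10.547981 = 35.757655 m
RSL: p² = d² − 2 + 2cos(α−β) − 2d(sin α + sin β) = 14.108579; p = √p² = 3.756139; φ = atan2(cos α + cos β, d − sin α − sin β) − atan2(2, p) = -0.247624 rad; t = (α − φ) mod 2π = 1.555755 rad, q = (β − φ) mod 2π = 5.821340 rad → L = 3.39·(1.555755 + 3.756139 + 5.821340) = 3.39·11.133233 = 37.741662 m
RLR: c = (6 − d² + 2cos(α−β) + 2d(sin α − sin β))/8 = -0.031471; p = 2π − arccos c = 4.680913 rad; φ = atan2(cos α − cos β, d − sin α + sin β) = -0.174615 rad; t = (α − φ + p/2) mod 2π = 3.823203 rad, q = (α − β − t + p) mod 2π = 2.875310 rad → L = 3.39·(3.823203 + 4.680913 + 2.875310) = 3.39·11.379426 = 38.576255 m
LRL: c = (6 − d² + 2cos(α−β) − 2d(sin α − sin β))/8 = -3.626389, |c| > 1 → infeasible
Shortest: RSR with L = 16.577743 m ≈ 16.5777 m
Convert RSR to answer units (arcs ×180/π): t = 1.482747·180/π = 84.9551°, p = ρ·p = 3.39·2.872589 = 9.7381 m, q = 0.534854·180/π = 30.6449°, L = 16.5777 m.

RSR: t = 84.9551°, p = 9.7381 m, q = 30.6449°, L = 16.5777 m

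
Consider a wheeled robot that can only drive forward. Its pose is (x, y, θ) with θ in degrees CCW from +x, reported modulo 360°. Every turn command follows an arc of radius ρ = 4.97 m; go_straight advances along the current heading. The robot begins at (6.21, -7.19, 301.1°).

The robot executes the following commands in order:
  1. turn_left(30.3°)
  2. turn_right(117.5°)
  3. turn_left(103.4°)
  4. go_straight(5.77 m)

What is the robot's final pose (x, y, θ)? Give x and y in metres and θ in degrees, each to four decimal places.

(12.1214, -29.1658, 317.3000°)

set_pose: (x, y, θ) = (6.2100, -7.1900, 301.1000°), ρ = 4.97
turn_left(30.3°): centre at ρ to the left, rotate +30.3° → (8.0865, -8.9864, 331.4000°)
turn_right(117.5°): centre at ρ to the right, rotate −117.5° → (8.4794, -17.4751, 213.9000°)
turn_left(103.4°): centre at ρ to the left, rotate +103.4° → (7.8810, -25.2528, 317.3000°)
go_straight(5.77): x += 5.77·cos θ, y += 5.77·sin θ → (12.1214, -29.1658, 317.3000°)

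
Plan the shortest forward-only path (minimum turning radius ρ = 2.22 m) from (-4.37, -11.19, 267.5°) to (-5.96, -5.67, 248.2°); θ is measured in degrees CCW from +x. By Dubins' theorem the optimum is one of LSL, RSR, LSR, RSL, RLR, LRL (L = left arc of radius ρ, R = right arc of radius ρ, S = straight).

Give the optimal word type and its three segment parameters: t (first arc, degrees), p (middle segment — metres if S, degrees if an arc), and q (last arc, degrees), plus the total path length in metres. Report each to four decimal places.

Let ψ = atan2(Δy, Δx) = atan2(5.52, -1.59) = 106.0687° be the start→goal bearing.
Normalize: d = |goal − start| / ρ = 5.744432/2.22 = 2.587582, α = (θ_start − ψ) mod 360° = 161.4313° = 2.817508 rad, β = (θ_goal − ψ) mod 360° = 142.1313° = 2.480659 rad.
Common terms: sin α = 0.318442, cos α = -0.947943, sin β = 0.613854, cos β = -0.789420, cos(α−β) = 0.943801, d² = 6.695581. Work in radians in the unit-radius frame; every candidate has L = ρ·(t + p + q).
LSL: p² = 2 + d² − 2cos(α−β) + 2d(sin α − sin β) = 5.279171; p = √p² = 2.297645; φ = atan2(cos β − cos α, d + sin α − sin β) = 0.069049 rad; t = (φ − α) mod 2π = 3.534726 rad, q = (β − φ) mod 2π = 2.411611 rad → L = 2.22·(3.534726 + 2.297645 + 2.411611) = 2.22·8.243981 = 18.301639 m
RSR: p² = 2 + d² − 2cos(α−β) + 2d(sin β − sin α) = 8.336787; p = √p² = 2.887349; φ = atan2(cos α − cos β, d − sin α + sin β) = -0.054930 rad; t = (α − φ) mod 2π = 2.872438 rad, q = (φ − β) mod 2π = 3.747596 rad → L = 2.22·(2.872438 + 2.887349 + 3.747596) = 2.22·9.507383 = 21.106391 m
LSR: p² = d² − 2 + 2cos(α−β) + 2d(sin α + sin β) = 11.407965; p = √p² = 3.377568; φ = atan2(−cos α − cos β, d + sin α + sin β) − atan2(−2, p) = 0.993125 rad; t = (φ − α) mod 2π = 4.458802 rad, q = (φ − β) mod 2π = 4.795651 rad → L = 2.22·(4.458802 + 3.377568 + 4.795651) = 2.22·12.632021 = 28.043087 m
RSL: p² = d² − 2 + 2cos(α−β) − 2d(sin α + sin β) = 1.758400; p = √p² = 1.326047; φ = atan2(cos α + cos β, d − sin α − sin β) − atan2(2, p) = -1.794906 rad; t = (α − φ) mod 2π = 4.612414 rad, q = (β − φ) mod 2π = 4.275565 rad → L = 2.22·(4.612414 + 1.326047 + 4.275565) = 2.22·10.214025 = 22.675136 m
RLR: c = (6 − d² + 2cos(α−β) + 2d(sin α − sin β))/8 = -0.042098; p = 2π − arccos c = 4.670278 rad; φ = atan2(cos α − cos β, d − sin α + sin β) = -0.054930 rad; t = (α − φ + p/2) mod 2π = 5.207577 rad, q = (α − β − t + p) mod 2π = 6.082735 rad → L = 2.22·(5.207577 + 4.670278 + 6.082735) = 2.22·15.960590 = 35.432510 m
LRL: c = (6 − d² + 2cos(α−β) − 2d(sin α − sin β))/8 = 0.340104; p = 2π − arccos c = 5.059416 rad; φ = atan2(cos β − cos α, d + sin α − sin β) = 0.069049 rad; t = (φ − α + p/2) mod 2π = 6.064434 rad, q = (β − α − t + p) mod 2π = 4.941319 rad → L = 2.22·(6.064434 + 5.059416 + 4.941319) = 2.22·16.065169 = 35.664675 m
Shortest: LSL with L = 18.301639 m ≈ 18.3016 m
Convert LSL to answer units (arcs ×180/π): t = 3.534726·180/π = 202.5249°, p = ρ·p = 2.22·2.297645 = 5.1008 m, q = 2.411611·180/π = 138.1751°, L = 18.3016 m.

LSL: t = 202.5249°, p = 5.1008 m, q = 138.1751°, L = 18.3016 m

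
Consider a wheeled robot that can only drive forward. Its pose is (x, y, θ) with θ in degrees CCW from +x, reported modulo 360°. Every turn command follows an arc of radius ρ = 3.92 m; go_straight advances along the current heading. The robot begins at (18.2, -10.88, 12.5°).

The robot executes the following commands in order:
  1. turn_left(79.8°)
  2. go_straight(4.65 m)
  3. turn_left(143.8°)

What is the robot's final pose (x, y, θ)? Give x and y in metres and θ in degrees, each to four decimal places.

(13.9113, -0.2203, 236.1000°)

set_pose: (x, y, θ) = (18.2000, -10.8800, 12.5000°), ρ = 3.92
turn_left(79.8°): centre at ρ to the left, rotate +79.8° → (21.2684, -6.8956, 92.3000°)
go_straight(4.65): x += 4.65·cos θ, y += 4.65·sin θ → (21.0818, -2.2493, 92.3000°)
turn_left(143.8°): centre at ρ to the left, rotate +143.8° → (13.9113, -0.2203, 236.1000°)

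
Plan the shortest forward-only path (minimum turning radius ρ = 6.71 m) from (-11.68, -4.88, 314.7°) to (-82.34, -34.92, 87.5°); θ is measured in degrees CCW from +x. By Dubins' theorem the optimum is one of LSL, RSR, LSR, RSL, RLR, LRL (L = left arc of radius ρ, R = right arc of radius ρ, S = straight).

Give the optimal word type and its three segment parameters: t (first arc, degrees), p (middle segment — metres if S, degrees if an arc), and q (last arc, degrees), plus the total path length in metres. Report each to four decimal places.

RSR: t = 111.2996°, p = 64.4912 m, q = 115.9004°, L = 91.0989 m

Let ψ = atan2(Δy, Δx) = atan2(-30.04, -70.66) = -156.9680° be the start→goal bearing.
Normalize: d = |goal − start| / ρ = 76.780448/6.71 = 11.442690, α = (θ_start − ψ) mod 360° = 111.6680° = 1.948974 rad, β = (θ_goal − ψ) mod 360° = 244.4680° = 4.266771 rad.
Common terms: sin α = 0.929339, cos α = -0.369228, sin β = -0.902345, cos β = -0.431015, cos(α−β) = -0.679441, d² = 130.935148. Work in radians in the unit-radius frame; every candidate has L = ρ·(t + p + q).
LSL: p² = 2 + d² − 2cos(α−β) + 2d(sin α − sin β) = 176.212805; p = √p² = 13.274517; φ = atan2(cos β − cos α, d + sin α − sin β) = -0.004655 rad; t = (φ − α) mod 2π = 4.329557 rad, q = (β − φ) mod 2π = 4.271426 rad → L = 6.71·(4.329557 + 13.274517 + 4.271426) = 6.71·21.875500 = 146.784603 m
RSR: p² = 2 + d² − 2cos(α−β) + 2d(sin β − sin α) = 92.375256; p = √p² = 9.611205; φ = atan2(cos α − cos β, d − sin α + sin β) = 0.006429 rad; t = (α − φ) mod 2π = 1.942545 rad, q = (φ − β) mod 2π = 2.022843 rad → L = 6.71·(1.942545 + 9.611205 + 2.022843) = 6.71·13.576593 = 91.098938 m
LSR: p² = d² − 2 + 2cos(α−β) + 2d(sin α + sin β) = 128.194044; p = √p² = 11.322281; φ = atan2(−cos α − cos β, d + sin α + sin β) − atan2(−2, p) = 0.244497 rad; t = (φ − α) mod 2π = 4.578708 rad, q = (φ − β) mod 2π = 2.260911 rad → L = 6.71·(4.578708 + 11.322281 + 2.260911) = 6.71·18.161900 = 121.866346 m
RSL: p² = d² − 2 + 2cos(α−β) − 2d(sin α + sin β) = 126.958487; p = √p² = 11.267586; φ = atan2(cos α + cos β, d − sin α − sin β) − atan2(2, p) = -0.245656 rad; t = (α − φ) mod 2π = 2.194630 rad, q = (β − φ) mod 2π = 4.512428 rad → L = 6.71·(2.194630 + 11.267586 + 4.512428) = 6.71·17.974644 = 120.609859 m
RLR: c = (6 − d² + 2cos(α−β) + 2d(sin α − sin β))/8 = -10.546907, |c| > 1 → infeasible
LRL: c = (6 − d² + 2cos(α−β) − 2d(sin α − sin β))/8 = -21.026601, |c| > 1 → infeasible
Shortest: RSR with L = 91.098938 m ≈ 91.0989 m
Convert RSR to answer units (arcs ×180/π): t = 1.942545·180/π = 111.2996°, p = ρ·p = 6.71·9.611205 = 64.4912 m, q = 2.022843·180/π = 115.9004°, L = 91.0989 m.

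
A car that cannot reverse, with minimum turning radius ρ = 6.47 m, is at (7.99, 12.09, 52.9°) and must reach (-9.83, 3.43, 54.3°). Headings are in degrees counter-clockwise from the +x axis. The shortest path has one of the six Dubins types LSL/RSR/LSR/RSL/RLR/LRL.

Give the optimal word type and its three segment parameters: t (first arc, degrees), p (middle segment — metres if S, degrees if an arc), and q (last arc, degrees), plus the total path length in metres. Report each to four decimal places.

Let ψ = atan2(Δy, Δx) = atan2(-8.66, -17.82) = -154.0816° be the start→goal bearing.
Normalize: d = |goal − start| / ρ = 19.812824/6.47 = 3.062260, α = (θ_start − ψ) mod 360° = 206.9816° = 3.612510 rad, β = (θ_goal − ψ) mod 360° = 208.3816° = 3.636945 rad.
Common terms: sin α = -0.453704, cos α = -0.891152, sin β = -0.475342, cos β = -0.879801, cos(α−β) = 0.999701, d² = 9.377438. Work in radians in the unit-radius frame; every candidate has L = ρ·(t + p + q).
LSL: p² = 2 + d² − 2cos(α−β) + 2d(sin α − sin β) = 9.510554; p = √p² = 3.083919; φ = atan2(cos β − cos α, d + sin α − sin β) = 0.003681 rad; t = (φ − α) mod 2π = 2.674356 rad, q = (β − φ) mod 2π = 3.633264 rad → L = 6.47·(2.674356 + 3.083919 + 3.633264) = 6.47·9.391538 = 60.763254 m
RSR: p² = 2 + d² − 2cos(α−β) + 2d(sin β − sin α) = 9.245517; p = √p² = 3.040644; φ = atan2(cos α − cos β, d − sin α + sin β) = -0.003733 rad; t = (α − φ) mod 2π = 3.616244 rad, q = (φ − β) mod 2π = 2.642507 rad → L = 6.47·(3.616244 + 3.040644 + 2.642507) = 6.47·9.299395 = 60.167085 m
LSR: p² = d² − 2 + 2cos(α−β) + 2d(sin α + sin β) = 3.686879; p = √p² = 1.920125; φ = atan2(−cos α − cos β, d + sin α + sin β) − atan2(−2, p) = 1.498646 rad; t = (φ − α) mod 2π = 4.169321 rad, q = (φ − β) mod 2π = 4.144886 rad → L = 6.47·(4.169321 + 1.920125 + 4.144886) = 6.47·10.234332 = 66.216127 m
RSL: p² = d² − 2 + 2cos(α−β) − 2d(sin α + sin β) = 15.066803; p = √p² = 3.881598; φ = atan2(cos α + cos β, d − sin α − sin β) − atan2(2, p) = -0.893379 rad; t = (α − φ) mod 2π = 4.505890 rad, q = (β − φ) mod 2π = 4.530324 rad → L = 6.47·(4.505890 + 3.881598 + 4.530324) = 6.47·12.917812 = 83.578242 m
RLR: c = (6 − d² + 2cos(α−β) + 2d(sin α − sin β))/8 = -0.155690; p = 2π − arccos c = 4.556063 rad; φ = atan2(cos α − cos β, d − sin α + sin β) = -0.003733 rad; t = (α − φ + p/2) mod 2π = 5.894275 rad, q = (α − β − t + p) mod 2π = 4.920539 rad → L = 6.47·(5.894275 + 4.556063 + 4.920539) = 6.47·15.370878 = 99.449578 m
LRL: c = (6 − d² + 2cos(α−β) − 2d(sin α − sin β))/8 = -0.188819; p = 2π − arccos c = 4.522429 rad; φ = atan2(cos β − cos α, d + sin α − sin β) = 0.003681 rad; t = (φ − α + p/2) mod 2π = 4.935570 rad, q = (β − α − t + p) mod 2π = 5.894479 rad → L = 6.47·(4.935570 + 4.522429 + 5.894479) = 6.47·15.352479 = 99.330537 m
Shortest: RSR with L = 60.167085 m ≈ 60.1671 m
Convert RSR to answer units (arcs ×180/π): t = 3.616244·180/π = 207.1955°, p = ρ·p = 6.47·3.040644 = 19.6730 m, q = 2.642507·180/π = 151.4045°, L = 60.1671 m.

RSR: t = 207.1955°, p = 19.6730 m, q = 151.4045°, L = 60.1671 m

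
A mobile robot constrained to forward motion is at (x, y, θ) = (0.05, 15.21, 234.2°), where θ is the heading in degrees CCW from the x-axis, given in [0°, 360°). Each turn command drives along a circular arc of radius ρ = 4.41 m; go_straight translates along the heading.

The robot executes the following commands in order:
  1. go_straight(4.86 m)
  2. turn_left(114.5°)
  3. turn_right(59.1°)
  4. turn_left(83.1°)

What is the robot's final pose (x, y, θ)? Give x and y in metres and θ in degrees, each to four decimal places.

(8.3341, -1.3039, 12.7000°)

set_pose: (x, y, θ) = (0.0500, 15.2100, 234.2000°), ρ = 4.41
go_straight(4.86): x += 4.86·cos θ, y += 4.86·sin θ → (-2.7929, 11.2682, 234.2000°)
turn_left(114.5°): centre at ρ to the left, rotate +114.5° → (-0.0802, 4.3641, 348.7000°)
turn_right(59.1°): centre at ρ to the right, rotate −59.1° → (3.2101, 1.5189, 289.6000°)
turn_left(83.1°): centre at ρ to the left, rotate +83.1° → (8.3341, -1.3039, 372.7000° ≡ 12.7000°)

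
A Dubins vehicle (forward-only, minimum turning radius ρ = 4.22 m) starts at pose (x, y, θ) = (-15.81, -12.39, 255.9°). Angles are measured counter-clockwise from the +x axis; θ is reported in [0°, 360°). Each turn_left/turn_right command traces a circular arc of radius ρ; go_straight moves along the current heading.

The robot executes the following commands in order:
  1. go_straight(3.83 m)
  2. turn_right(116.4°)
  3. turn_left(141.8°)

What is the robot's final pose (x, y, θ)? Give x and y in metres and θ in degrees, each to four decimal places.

set_pose: (x, y, θ) = (-15.8100, -12.3900, 255.9000°), ρ = 4.22
go_straight(3.83): x += 3.83·cos θ, y += 3.83·sin θ → (-16.7430, -16.1046, 255.9000°)
turn_right(116.4°): centre at ρ to the right, rotate −116.4° → (-23.5766, -18.2855, 139.5000°)
turn_left(141.8°): centre at ρ to the left, rotate +141.8° → (-30.4554, -22.3213, 281.3000°)

(-30.4554, -22.3213, 281.3000°)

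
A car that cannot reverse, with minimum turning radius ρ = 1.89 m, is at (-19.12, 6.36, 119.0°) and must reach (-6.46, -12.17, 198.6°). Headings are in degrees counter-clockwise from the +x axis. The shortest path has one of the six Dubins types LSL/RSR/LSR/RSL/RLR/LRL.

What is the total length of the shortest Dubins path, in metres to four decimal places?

Let ψ = atan2(Δy, Δx) = atan2(-18.53, 12.66) = -55.6585° be the start→goal bearing.
Normalize: d = |goal − start| / ρ = 22.441847/1.89 = 11.873993, α = (θ_start − ψ) mod 360° = 174.6585° = 3.048365 rad, β = (θ_goal − ψ) mod 360° = 254.2585° = 4.437647 rad.
Common terms: sin α = 0.093092, cos α = -0.995657, sin β = -0.962495, cos β = -0.271298, cos(α−β) = 0.180519, d² = 140.991714. Work in radians in the unit-radius frame; every candidate has L = ρ·(t + p + q).
LSL: p² = 2 + d² − 2cos(α−β) + 2d(sin α − sin β) = 167.698756; p = √p² = 12.949855; φ = atan2(cos β − cos α, d + sin α − sin β) = 0.055965 rad; t = (φ − α) mod 2π = 3.290785 rad, q = (β − φ) mod 2π = 4.381683 rad → L = 1.89·(3.290785 + 12.949855 + 4.381683) = 1.89·20.622323 = 38.976190 m
RSR: p² = 2 + d² − 2cos(α−β) + 2d(sin β − sin α) = 117.562594; p = √p² = 10.842629; φ = atan2(cos α − cos β, d − sin α + sin β) = -0.066856 rad; t = (α − φ) mod 2π = 3.115222 rad, q = (φ − β) mod 2π = 1.778681 rad → L = 1.89·(3.115222 + 10.842629 + 1.778681) = 1.89·15.736532 = 29.742045 m
LSR: p² = d² − 2 + 2cos(α−β) + 2d(sin α + sin β) = 118.706180; p = √p² = 10.895237; φ = atan2(−cos α − cos β, d + sin α + sin β) − atan2(−2, p) = 0.296170 rad; t = (φ − α) mod 2π = 3.530990 rad, q = (φ − β) mod 2π = 2.141708 rad → L = 1.89·(3.530990 + 10.895237 + 2.141708) = 1.89·16.567935 = 31.313397 m
RSL: p² = d² − 2 + 2cos(α−β) − 2d(sin α + sin β) = 159.999324; p = √p² = 12.649084; φ = atan2(cos α + cos β, d − sin α − sin β) − atan2(2, p) = -0.255911 rad; t = (α − φ) mod 2π = 3.304276 rad, q = (β − φ) mod 2π = 4.693558 rad → L = 1.89·(3.304276 + 12.649084 + 4.693558) = 1.89·20.646919 = 39.022676 m
RLR: c = (6 − d² + 2cos(α−β) + 2d(sin α − sin β))/8 = -13.695324, |c| > 1 → infeasible
LRL: c = (6 − d² + 2cos(α−β) − 2d(sin α − sin β))/8 = -19.962345, |c| > 1 → infeasible
Shortest: RSR with L = 29.742045 m ≈ 29.7420 m

29.7420 m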